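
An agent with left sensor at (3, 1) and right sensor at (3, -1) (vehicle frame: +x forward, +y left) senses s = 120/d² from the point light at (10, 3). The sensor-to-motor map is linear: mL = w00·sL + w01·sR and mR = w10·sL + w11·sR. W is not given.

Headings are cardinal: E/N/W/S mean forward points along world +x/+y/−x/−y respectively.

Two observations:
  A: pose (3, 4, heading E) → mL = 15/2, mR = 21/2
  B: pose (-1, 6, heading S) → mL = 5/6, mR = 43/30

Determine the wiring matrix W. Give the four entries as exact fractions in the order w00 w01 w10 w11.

obs A: pose=(3,4,E) → sL=6, sR=15/2, mL=15/2, mR=21/2
obs B: pose=(-1,6,S) → sL=6/5, sR=5/6, mL=5/6, mR=43/30
sensor matrix S = [[6, 15/2], [6/5, 5/6]]; det S = -4
solve [mL_A; mL_B] = S·[w00; w01] and [mR_A; mR_B] = S·[w10; w11]:
  w00 = 0, w01 = 1, w10 = 1/2, w11 = 1

0 1 1/2 1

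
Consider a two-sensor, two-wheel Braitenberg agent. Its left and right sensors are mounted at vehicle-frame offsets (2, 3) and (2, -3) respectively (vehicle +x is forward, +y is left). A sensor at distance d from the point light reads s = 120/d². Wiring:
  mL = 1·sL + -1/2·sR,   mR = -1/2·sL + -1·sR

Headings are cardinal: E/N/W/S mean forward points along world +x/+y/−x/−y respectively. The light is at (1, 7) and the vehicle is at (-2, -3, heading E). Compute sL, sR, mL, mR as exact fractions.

12/5 12/17 174/85 -162/85

left sensor world pos  = (0, 0); dL² = 50
right sensor world pos = (0, -6); dR² = 170
sL = 120/50 = 12/5
sR = 120/170 = 12/17
mL = 1·sL + -1/2·sR = 174/85
mR = -1/2·sL + -1·sR = -162/85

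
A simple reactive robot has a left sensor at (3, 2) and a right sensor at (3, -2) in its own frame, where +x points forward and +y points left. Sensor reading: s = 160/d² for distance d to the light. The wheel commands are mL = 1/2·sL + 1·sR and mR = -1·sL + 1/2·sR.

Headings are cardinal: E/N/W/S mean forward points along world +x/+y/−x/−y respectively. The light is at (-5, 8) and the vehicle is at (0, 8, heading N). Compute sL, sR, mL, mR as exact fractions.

80/9 80/29 1880/261 -1960/261

left sensor world pos  = (-2, 11); dL² = 18
right sensor world pos = (2, 11); dR² = 58
sL = 160/18 = 80/9
sR = 160/58 = 80/29
mL = 1/2·sL + 1·sR = 1880/261
mR = -1·sL + 1/2·sR = -1960/261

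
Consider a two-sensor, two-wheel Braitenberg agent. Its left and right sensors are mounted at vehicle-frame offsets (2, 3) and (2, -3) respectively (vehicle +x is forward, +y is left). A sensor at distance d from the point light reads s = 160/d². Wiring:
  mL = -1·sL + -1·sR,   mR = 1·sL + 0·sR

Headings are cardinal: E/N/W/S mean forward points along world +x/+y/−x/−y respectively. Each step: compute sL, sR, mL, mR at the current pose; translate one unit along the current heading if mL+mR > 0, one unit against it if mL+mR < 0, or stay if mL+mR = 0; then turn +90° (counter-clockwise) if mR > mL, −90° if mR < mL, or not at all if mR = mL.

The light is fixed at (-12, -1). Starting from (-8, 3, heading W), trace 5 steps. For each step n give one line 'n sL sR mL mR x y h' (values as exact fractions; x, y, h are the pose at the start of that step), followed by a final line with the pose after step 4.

n=0: pose=(-8,3,W); sL=32, sR=160/53; mL=-1856/53, mR=32; mL+mR=-160/53 → advance -1; mR−mL=3552/53 → turn +1·90°
n=1: pose=(-7,3,S); sL=40/17, sR=20; mL=-380/17, mR=40/17; mL+mR=-20 → advance -1; mR−mL=420/17 → turn +1·90°
n=2: pose=(-7,4,E); sL=160/113, sR=160/53; mL=-26560/5989, mR=160/113; mL+mR=-160/53 → advance -1; mR−mL=35040/5989 → turn +1·90°
n=3: pose=(-8,4,N); sL=16/5, sR=80/49; mL=-1184/245, mR=16/5; mL+mR=-80/49 → advance -1; mR−mL=1968/245 → turn +1·90°
n=4: pose=(-8,3,W); sL=32, sR=160/53; mL=-1856/53, mR=32; mL+mR=-160/53 → advance -1; mR−mL=3552/53 → turn +1·90°

0 32 160/53 -1856/53 32 -8 3 W
1 40/17 20 -380/17 40/17 -7 3 S
2 160/113 160/53 -26560/5989 160/113 -7 4 E
3 16/5 80/49 -1184/245 16/5 -8 4 N
4 32 160/53 -1856/53 32 -8 3 W
final -7 3 S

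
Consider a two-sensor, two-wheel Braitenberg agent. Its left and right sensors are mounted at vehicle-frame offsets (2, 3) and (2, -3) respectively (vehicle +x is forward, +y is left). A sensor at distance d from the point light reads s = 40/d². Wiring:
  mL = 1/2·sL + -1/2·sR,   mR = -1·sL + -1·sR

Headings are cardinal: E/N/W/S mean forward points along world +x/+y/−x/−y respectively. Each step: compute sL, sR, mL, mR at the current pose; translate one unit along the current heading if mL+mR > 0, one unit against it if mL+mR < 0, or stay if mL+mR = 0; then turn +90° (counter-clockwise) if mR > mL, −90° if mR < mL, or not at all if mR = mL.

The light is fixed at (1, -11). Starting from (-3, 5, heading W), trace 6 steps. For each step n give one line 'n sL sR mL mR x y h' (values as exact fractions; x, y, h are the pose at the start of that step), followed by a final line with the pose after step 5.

n=0: pose=(-3,5,W); sL=8/41, sR=40/397; mL=768/16277, mR=-4816/16277; mL+mR=-4048/16277 → advance -1; mR−mL=-5584/16277 → turn -1·90°
n=1: pose=(-2,5,N); sL=1/9, sR=10/81; mL=-1/162, mR=-19/81; mL+mR=-13/54 → advance -1; mR−mL=-37/162 → turn -1·90°
n=2: pose=(-2,4,E); sL=8/65, sR=8/29; mL=-144/1885, mR=-752/1885; mL+mR=-896/1885 → advance -1; mR−mL=-608/1885 → turn -1·90°
n=3: pose=(-3,4,S); sL=4/17, sR=20/109; mL=48/1853, mR=-776/1853; mL+mR=-728/1853 → advance -1; mR−mL=-824/1853 → turn -1·90°
n=4: pose=(-3,5,W); sL=8/41, sR=40/397; mL=768/16277, mR=-4816/16277; mL+mR=-4048/16277 → advance -1; mR−mL=-5584/16277 → turn -1·90°
n=5: pose=(-2,5,N); sL=1/9, sR=10/81; mL=-1/162, mR=-19/81; mL+mR=-13/54 → advance -1; mR−mL=-37/162 → turn -1·90°

0 8/41 40/397 768/16277 -4816/16277 -3 5 W
1 1/9 10/81 -1/162 -19/81 -2 5 N
2 8/65 8/29 -144/1885 -752/1885 -2 4 E
3 4/17 20/109 48/1853 -776/1853 -3 4 S
4 8/41 40/397 768/16277 -4816/16277 -3 5 W
5 1/9 10/81 -1/162 -19/81 -2 5 N
final -2 4 E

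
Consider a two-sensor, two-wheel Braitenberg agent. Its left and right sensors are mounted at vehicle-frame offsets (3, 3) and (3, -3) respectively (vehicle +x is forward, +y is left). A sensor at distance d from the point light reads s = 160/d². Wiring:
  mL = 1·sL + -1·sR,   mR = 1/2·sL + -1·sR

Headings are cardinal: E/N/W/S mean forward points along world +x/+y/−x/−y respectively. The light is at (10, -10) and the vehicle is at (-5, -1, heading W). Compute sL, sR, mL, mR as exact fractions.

left sensor world pos  = (-8, -4); dL² = 360
right sensor world pos = (-8, 2); dR² = 468
sL = 160/360 = 4/9
sR = 160/468 = 40/117
mL = 1·sL + -1·sR = 4/39
mR = 1/2·sL + -1·sR = -14/117

4/9 40/117 4/39 -14/117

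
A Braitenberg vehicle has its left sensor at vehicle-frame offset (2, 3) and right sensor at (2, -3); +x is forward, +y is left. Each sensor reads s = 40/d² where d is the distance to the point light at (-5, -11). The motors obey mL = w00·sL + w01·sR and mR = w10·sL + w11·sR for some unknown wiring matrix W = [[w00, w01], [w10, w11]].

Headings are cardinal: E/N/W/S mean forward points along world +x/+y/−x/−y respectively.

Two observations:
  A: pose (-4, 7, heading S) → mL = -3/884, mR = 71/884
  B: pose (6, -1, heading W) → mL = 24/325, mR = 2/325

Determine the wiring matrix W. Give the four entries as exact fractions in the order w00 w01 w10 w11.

obs A: pose=(-4,7,S) → sL=5/34, sR=2/13, mL=-3/884, mR=71/884
obs B: pose=(6,-1,W) → sL=4/13, sR=4/25, mL=24/325, mR=2/325
sensor matrix S = [[5/34, 2/13], [4/13, 4/25]]; det S = -342/14365
solve [mL_A; mL_B] = S·[w00; w01] and [mR_A; mR_B] = S·[w10; w11]:
  w00 = 1/2, w01 = -1/2, w10 = -1/2, w11 = 1

1/2 -1/2 -1/2 1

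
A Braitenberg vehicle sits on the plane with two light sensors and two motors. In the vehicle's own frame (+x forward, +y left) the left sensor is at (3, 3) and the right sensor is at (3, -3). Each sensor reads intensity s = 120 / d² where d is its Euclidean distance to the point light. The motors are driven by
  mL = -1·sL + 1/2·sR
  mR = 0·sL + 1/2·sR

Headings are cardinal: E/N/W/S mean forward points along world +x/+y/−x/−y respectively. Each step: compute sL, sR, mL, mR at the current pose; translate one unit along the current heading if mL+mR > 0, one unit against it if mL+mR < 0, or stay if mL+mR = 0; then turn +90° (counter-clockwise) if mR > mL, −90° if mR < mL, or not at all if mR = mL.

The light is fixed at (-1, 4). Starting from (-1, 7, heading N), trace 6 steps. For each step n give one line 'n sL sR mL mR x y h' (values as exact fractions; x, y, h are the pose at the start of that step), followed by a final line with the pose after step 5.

n=0: pose=(-1,7,N); sL=8/3, sR=8/3; mL=-4/3, mR=4/3; mL+mR=0 → advance +0; mR−mL=8/3 → turn +1·90°
n=1: pose=(-1,7,W); sL=40/3, sR=8/3; mL=-12, mR=4/3; mL+mR=-32/3 → advance -1; mR−mL=40/3 → turn +1·90°
n=2: pose=(0,7,S); sL=15/2, sR=30; mL=15/2, mR=15; mL+mR=45/2 → advance +1; mR−mL=15/2 → turn +1·90°
n=3: pose=(0,6,E); sL=120/41, sR=120/17; mL=420/697, mR=60/17; mL+mR=2880/697 → advance +1; mR−mL=120/41 → turn +1·90°
n=4: pose=(1,6,N); sL=60/13, sR=12/5; mL=-222/65, mR=6/5; mL+mR=-144/65 → advance -1; mR−mL=60/13 → turn +1·90°
n=5: pose=(1,5,W); sL=24, sR=120/17; mL=-348/17, mR=60/17; mL+mR=-288/17 → advance -1; mR−mL=24 → turn +1·90°

0 8/3 8/3 -4/3 4/3 -1 7 N
1 40/3 8/3 -12 4/3 -1 7 W
2 15/2 30 15/2 15 0 7 S
3 120/41 120/17 420/697 60/17 0 6 E
4 60/13 12/5 -222/65 6/5 1 6 N
5 24 120/17 -348/17 60/17 1 5 W
final 2 5 S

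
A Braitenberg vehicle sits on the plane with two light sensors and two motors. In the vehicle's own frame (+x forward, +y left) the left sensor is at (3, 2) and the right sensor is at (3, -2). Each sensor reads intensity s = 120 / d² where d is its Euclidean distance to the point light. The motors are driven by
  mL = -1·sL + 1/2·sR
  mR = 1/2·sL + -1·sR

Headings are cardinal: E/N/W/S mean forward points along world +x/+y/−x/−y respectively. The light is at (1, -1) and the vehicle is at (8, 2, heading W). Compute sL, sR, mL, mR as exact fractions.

left sensor world pos  = (5, 0); dL² = 17
right sensor world pos = (5, 4); dR² = 41
sL = 120/17 = 120/17
sR = 120/41 = 120/41
mL = -1·sL + 1/2·sR = -3900/697
mR = 1/2·sL + -1·sR = 420/697

120/17 120/41 -3900/697 420/697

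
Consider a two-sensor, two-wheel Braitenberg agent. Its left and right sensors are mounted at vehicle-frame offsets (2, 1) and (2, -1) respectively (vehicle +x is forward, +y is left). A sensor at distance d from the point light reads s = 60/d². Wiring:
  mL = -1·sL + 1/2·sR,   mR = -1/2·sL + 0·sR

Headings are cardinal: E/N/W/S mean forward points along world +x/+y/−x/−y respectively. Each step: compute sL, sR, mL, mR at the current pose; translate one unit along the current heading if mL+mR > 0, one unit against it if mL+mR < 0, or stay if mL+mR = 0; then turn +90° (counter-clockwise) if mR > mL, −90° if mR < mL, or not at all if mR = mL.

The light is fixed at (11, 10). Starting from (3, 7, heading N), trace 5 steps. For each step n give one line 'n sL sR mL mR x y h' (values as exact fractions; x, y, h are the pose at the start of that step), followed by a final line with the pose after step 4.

n=0: pose=(3,7,N); sL=30/41, sR=6/5; mL=-27/205, mR=-15/41; mL+mR=-102/205 → advance -1; mR−mL=-48/205 → turn -1·90°
n=1: pose=(3,6,E); sL=4/3, sR=60/61; mL=-154/183, mR=-2/3; mL+mR=-92/61 → advance -1; mR−mL=32/183 → turn +1·90°
n=2: pose=(2,6,N); sL=15/26, sR=15/17; mL=-30/221, mR=-15/52; mL+mR=-375/884 → advance -1; mR−mL=-135/884 → turn -1·90°
n=3: pose=(2,5,E); sL=12/13, sR=12/17; mL=-126/221, mR=-6/13; mL+mR=-228/221 → advance -1; mR−mL=24/221 → turn +1·90°
n=4: pose=(1,5,N); sL=6/13, sR=2/3; mL=-5/39, mR=-3/13; mL+mR=-14/39 → advance -1; mR−mL=-4/39 → turn -1·90°

0 30/41 6/5 -27/205 -15/41 3 7 N
1 4/3 60/61 -154/183 -2/3 3 6 E
2 15/26 15/17 -30/221 -15/52 2 6 N
3 12/13 12/17 -126/221 -6/13 2 5 E
4 6/13 2/3 -5/39 -3/13 1 5 N
final 1 4 E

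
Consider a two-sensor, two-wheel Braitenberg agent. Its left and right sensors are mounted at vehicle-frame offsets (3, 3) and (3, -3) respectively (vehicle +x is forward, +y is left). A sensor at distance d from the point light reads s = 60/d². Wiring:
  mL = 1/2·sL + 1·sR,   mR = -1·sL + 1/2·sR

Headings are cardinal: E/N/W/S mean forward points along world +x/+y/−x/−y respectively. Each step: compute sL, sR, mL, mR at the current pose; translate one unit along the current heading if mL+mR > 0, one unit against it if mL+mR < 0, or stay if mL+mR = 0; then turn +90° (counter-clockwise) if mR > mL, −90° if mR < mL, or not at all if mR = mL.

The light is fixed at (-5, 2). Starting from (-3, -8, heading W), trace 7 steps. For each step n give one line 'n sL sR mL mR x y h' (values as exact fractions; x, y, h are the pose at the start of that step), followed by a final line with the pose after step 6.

0 6/17 6/5 117/85 21/85 -3 -8 W
1 60/53 12/13 1026/689 -462/689 -4 -8 N
2 15/13 3/8 99/104 -201/208 -4 -7 E
3 20/51 20/51 10/17 -10/51 -5 -7 S
4 30/89 30/29 3105/2581 465/2581 -5 -8 W
5 12/13 60/53 1098/689 -246/689 -6 -8 N
6 3/2 15/37 171/148 -48/37 -6 -7 E
final -7 -7 S

n=0: pose=(-3,-8,W); sL=6/17, sR=6/5; mL=117/85, mR=21/85; mL+mR=138/85 → advance +1; mR−mL=-96/85 → turn -1·90°
n=1: pose=(-4,-8,N); sL=60/53, sR=12/13; mL=1026/689, mR=-462/689; mL+mR=564/689 → advance +1; mR−mL=-1488/689 → turn -1·90°
n=2: pose=(-4,-7,E); sL=15/13, sR=3/8; mL=99/104, mR=-201/208; mL+mR=-3/208 → advance -1; mR−mL=-399/208 → turn -1·90°
n=3: pose=(-5,-7,S); sL=20/51, sR=20/51; mL=10/17, mR=-10/51; mL+mR=20/51 → advance +1; mR−mL=-40/51 → turn -1·90°
n=4: pose=(-5,-8,W); sL=30/89, sR=30/29; mL=3105/2581, mR=465/2581; mL+mR=3570/2581 → advance +1; mR−mL=-2640/2581 → turn -1·90°
n=5: pose=(-6,-8,N); sL=12/13, sR=60/53; mL=1098/689, mR=-246/689; mL+mR=852/689 → advance +1; mR−mL=-1344/689 → turn -1·90°
n=6: pose=(-6,-7,E); sL=3/2, sR=15/37; mL=171/148, mR=-48/37; mL+mR=-21/148 → advance -1; mR−mL=-363/148 → turn -1·90°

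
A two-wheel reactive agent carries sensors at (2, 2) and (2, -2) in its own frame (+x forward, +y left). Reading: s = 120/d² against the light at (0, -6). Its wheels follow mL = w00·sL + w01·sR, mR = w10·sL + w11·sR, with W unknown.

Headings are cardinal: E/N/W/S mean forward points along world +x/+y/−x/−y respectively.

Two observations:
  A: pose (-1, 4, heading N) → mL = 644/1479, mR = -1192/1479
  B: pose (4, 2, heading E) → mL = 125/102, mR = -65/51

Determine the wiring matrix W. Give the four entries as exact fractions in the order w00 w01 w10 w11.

obs A: pose=(-1,4,N) → sL=40/51, sR=24/29, mL=644/1479, mR=-1192/1479
obs B: pose=(4,2,E) → sL=15/17, sR=5/3, mL=125/102, mR=-65/51
sensor matrix S = [[40/51, 24/29], [15/17, 5/3]]; det S = 2560/4437
solve [mL_A; mL_B] = S·[w00; w01] and [mR_A; mR_B] = S·[w10; w11]:
  w00 = -1/2, w01 = 1, w10 = -1/2, w11 = -1/2

-1/2 1 -1/2 -1/2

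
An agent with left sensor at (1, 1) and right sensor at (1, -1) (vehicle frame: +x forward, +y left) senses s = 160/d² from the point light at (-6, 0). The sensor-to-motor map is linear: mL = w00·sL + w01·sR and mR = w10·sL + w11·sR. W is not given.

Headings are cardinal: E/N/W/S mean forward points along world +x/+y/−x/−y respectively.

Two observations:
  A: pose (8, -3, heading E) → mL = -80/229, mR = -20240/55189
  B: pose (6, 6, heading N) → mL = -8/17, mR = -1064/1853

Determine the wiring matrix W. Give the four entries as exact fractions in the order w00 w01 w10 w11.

obs A: pose=(8,-3,E) → sL=160/229, sR=160/241, mL=-80/229, mR=-20240/55189
obs B: pose=(6,6,N) → sL=16/17, sR=80/109, mL=-8/17, mR=-1064/1853
sensor matrix S = [[160/229, 160/241], [16/17, 80/109]]; det S = -11458560/102265217
solve [mL_A; mL_B] = S·[w00; w01] and [mR_A; mR_B] = S·[w10; w11]:
  w00 = -1/2, w01 = 0, w10 = -1, w11 = 1/2

-1/2 0 -1 1/2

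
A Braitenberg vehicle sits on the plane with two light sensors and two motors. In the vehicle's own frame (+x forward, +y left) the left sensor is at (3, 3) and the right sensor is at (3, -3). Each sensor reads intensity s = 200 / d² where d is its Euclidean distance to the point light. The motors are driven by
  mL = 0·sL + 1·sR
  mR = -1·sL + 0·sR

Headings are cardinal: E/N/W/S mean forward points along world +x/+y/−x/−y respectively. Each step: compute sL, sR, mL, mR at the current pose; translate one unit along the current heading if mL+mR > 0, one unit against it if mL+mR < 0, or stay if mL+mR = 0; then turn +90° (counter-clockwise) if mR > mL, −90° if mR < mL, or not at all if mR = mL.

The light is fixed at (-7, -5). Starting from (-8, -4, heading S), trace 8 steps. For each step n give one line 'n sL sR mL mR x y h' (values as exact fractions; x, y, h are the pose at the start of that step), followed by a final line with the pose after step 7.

0 25 10 10 -25 -8 -4 S
1 200/17 200/41 200/41 -200/17 -8 -3 W
2 100/17 100/17 100/17 -100/17 -7 -3 N
3 100/17 20 20 -100/17 -7 -3 E
4 200/17 40 40 -200/17 -6 -3 S
5 25 10 10 -25 -6 -4 W
6 200/17 200/41 200/41 -200/17 -5 -4 N
7 100/17 100/17 100/17 -100/17 -5 -5 E
final -5 -5 S

n=0: pose=(-8,-4,S); sL=25, sR=10; mL=10, mR=-25; mL+mR=-15 → advance -1; mR−mL=-35 → turn -1·90°
n=1: pose=(-8,-3,W); sL=200/17, sR=200/41; mL=200/41, mR=-200/17; mL+mR=-4800/697 → advance -1; mR−mL=-11600/697 → turn -1·90°
n=2: pose=(-7,-3,N); sL=100/17, sR=100/17; mL=100/17, mR=-100/17; mL+mR=0 → advance +0; mR−mL=-200/17 → turn -1·90°
n=3: pose=(-7,-3,E); sL=100/17, sR=20; mL=20, mR=-100/17; mL+mR=240/17 → advance +1; mR−mL=-440/17 → turn -1·90°
n=4: pose=(-6,-3,S); sL=200/17, sR=40; mL=40, mR=-200/17; mL+mR=480/17 → advance +1; mR−mL=-880/17 → turn -1·90°
n=5: pose=(-6,-4,W); sL=25, sR=10; mL=10, mR=-25; mL+mR=-15 → advance -1; mR−mL=-35 → turn -1·90°
n=6: pose=(-5,-4,N); sL=200/17, sR=200/41; mL=200/41, mR=-200/17; mL+mR=-4800/697 → advance -1; mR−mL=-11600/697 → turn -1·90°
n=7: pose=(-5,-5,E); sL=100/17, sR=100/17; mL=100/17, mR=-100/17; mL+mR=0 → advance +0; mR−mL=-200/17 → turn -1·90°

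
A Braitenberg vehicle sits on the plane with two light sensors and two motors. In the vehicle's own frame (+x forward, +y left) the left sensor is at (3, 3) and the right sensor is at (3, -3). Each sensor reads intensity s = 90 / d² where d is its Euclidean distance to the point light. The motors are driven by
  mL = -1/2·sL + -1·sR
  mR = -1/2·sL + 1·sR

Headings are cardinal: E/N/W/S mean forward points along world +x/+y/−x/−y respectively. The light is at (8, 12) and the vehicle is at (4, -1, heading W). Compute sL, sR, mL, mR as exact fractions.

left sensor world pos  = (1, -4); dL² = 305
right sensor world pos = (1, 2); dR² = 149
sL = 90/305 = 18/61
sR = 90/149 = 90/149
mL = -1/2·sL + -1·sR = -6831/9089
mR = -1/2·sL + 1·sR = 4149/9089

18/61 90/149 -6831/9089 4149/9089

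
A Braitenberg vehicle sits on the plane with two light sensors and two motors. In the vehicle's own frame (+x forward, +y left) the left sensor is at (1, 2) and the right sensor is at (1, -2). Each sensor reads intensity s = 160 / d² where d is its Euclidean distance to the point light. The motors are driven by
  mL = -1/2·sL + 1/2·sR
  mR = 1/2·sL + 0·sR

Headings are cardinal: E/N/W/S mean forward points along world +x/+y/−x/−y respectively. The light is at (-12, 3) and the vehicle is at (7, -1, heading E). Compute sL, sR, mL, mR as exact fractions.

left sensor world pos  = (8, 1); dL² = 404
right sensor world pos = (8, -3); dR² = 436
sL = 160/404 = 40/101
sR = 160/436 = 40/109
mL = -1/2·sL + 1/2·sR = -160/11009
mR = 1/2·sL + 0·sR = 20/101

40/101 40/109 -160/11009 20/101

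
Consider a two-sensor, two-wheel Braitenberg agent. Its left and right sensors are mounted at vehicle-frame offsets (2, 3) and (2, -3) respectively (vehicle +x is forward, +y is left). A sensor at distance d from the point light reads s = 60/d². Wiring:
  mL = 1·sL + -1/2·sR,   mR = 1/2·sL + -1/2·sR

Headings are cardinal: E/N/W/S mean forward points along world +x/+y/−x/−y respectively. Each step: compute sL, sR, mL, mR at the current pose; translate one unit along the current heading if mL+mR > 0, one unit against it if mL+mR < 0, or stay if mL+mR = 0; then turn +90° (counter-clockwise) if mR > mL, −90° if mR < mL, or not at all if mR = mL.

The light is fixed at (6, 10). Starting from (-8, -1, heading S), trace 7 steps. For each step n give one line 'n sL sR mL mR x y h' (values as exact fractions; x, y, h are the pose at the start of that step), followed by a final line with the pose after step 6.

0 6/29 30/229 939/6641 252/6641 -8 -1 S
1 60/481 60/337 5790/162097 -4320/162097 -8 -2 W
2 15/106 15/61 60/3233 -675/12932 -9 -2 N
3 60/269 12/85 3486/22865 936/22865 -9 -3 E
4 30/173 30/257 5115/44461 1260/44461 -8 -3 S
5 12/109 60/377 1254/41093 -1008/41093 -8 -4 W
6 5/39 5/24 5/208 -25/624 -9 -4 N
final -9 -5 E

n=0: pose=(-8,-1,S); sL=6/29, sR=30/229; mL=939/6641, mR=252/6641; mL+mR=1191/6641 → advance +1; mR−mL=-3/29 → turn -1·90°
n=1: pose=(-8,-2,W); sL=60/481, sR=60/337; mL=5790/162097, mR=-4320/162097; mL+mR=1470/162097 → advance +1; mR−mL=-30/481 → turn -1·90°
n=2: pose=(-9,-2,N); sL=15/106, sR=15/61; mL=60/3233, mR=-675/12932; mL+mR=-435/12932 → advance -1; mR−mL=-15/212 → turn -1·90°
n=3: pose=(-9,-3,E); sL=60/269, sR=12/85; mL=3486/22865, mR=936/22865; mL+mR=4422/22865 → advance +1; mR−mL=-30/269 → turn -1·90°
n=4: pose=(-8,-3,S); sL=30/173, sR=30/257; mL=5115/44461, mR=1260/44461; mL+mR=6375/44461 → advance +1; mR−mL=-15/173 → turn -1·90°
n=5: pose=(-8,-4,W); sL=12/109, sR=60/377; mL=1254/41093, mR=-1008/41093; mL+mR=246/41093 → advance +1; mR−mL=-6/109 → turn -1·90°
n=6: pose=(-9,-4,N); sL=5/39, sR=5/24; mL=5/208, mR=-25/624; mL+mR=-5/312 → advance -1; mR−mL=-5/78 → turn -1·90°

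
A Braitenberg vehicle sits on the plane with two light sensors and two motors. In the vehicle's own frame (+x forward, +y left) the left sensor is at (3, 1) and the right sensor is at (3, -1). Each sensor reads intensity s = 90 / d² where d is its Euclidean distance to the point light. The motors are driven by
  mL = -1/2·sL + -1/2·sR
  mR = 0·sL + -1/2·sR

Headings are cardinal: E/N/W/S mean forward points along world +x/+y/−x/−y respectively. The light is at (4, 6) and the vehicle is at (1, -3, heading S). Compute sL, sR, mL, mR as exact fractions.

left sensor world pos  = (2, -6); dL² = 148
right sensor world pos = (0, -6); dR² = 160
sL = 90/148 = 45/74
sR = 90/160 = 9/16
mL = -1/2·sL + -1/2·sR = -693/1184
mR = 0·sL + -1/2·sR = -9/32

45/74 9/16 -693/1184 -9/32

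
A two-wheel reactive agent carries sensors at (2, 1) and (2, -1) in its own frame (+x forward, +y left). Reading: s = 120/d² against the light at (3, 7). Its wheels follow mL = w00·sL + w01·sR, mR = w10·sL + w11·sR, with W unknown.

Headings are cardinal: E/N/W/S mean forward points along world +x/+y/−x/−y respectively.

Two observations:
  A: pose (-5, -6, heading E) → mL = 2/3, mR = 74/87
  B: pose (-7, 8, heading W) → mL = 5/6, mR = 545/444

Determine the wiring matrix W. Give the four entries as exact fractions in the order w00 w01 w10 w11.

obs A: pose=(-5,-6,E) → sL=2/3, sR=15/29, mL=2/3, mR=74/87
obs B: pose=(-7,8,W) → sL=5/6, sR=30/37, mL=5/6, mR=545/444
sensor matrix S = [[2/3, 15/29], [5/6, 30/37]]; det S = 235/2146
solve [mL_A; mL_B] = S·[w00; w01] and [mR_A; mR_B] = S·[w10; w11]:
  w00 = 1, w01 = 0, w10 = 1/2, w11 = 1

1 0 1/2 1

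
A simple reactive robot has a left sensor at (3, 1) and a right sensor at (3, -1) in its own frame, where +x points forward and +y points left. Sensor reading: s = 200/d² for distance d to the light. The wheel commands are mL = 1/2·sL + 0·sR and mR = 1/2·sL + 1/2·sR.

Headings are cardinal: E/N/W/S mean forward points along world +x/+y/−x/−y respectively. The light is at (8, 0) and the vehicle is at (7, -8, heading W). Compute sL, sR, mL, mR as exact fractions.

left sensor world pos  = (4, -9); dL² = 97
right sensor world pos = (4, -7); dR² = 65
sL = 200/97 = 200/97
sR = 200/65 = 40/13
mL = 1/2·sL + 0·sR = 100/97
mR = 1/2·sL + 1/2·sR = 3240/1261

200/97 40/13 100/97 3240/1261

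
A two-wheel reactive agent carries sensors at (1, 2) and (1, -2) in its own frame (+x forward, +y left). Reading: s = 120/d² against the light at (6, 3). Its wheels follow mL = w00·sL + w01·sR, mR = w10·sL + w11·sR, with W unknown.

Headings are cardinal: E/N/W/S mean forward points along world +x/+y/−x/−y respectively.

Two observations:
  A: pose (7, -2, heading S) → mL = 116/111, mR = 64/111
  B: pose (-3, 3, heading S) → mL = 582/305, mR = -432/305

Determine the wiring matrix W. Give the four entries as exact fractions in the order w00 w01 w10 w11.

1 -1/2 -1 1

obs A: pose=(7,-2,S) → sL=8/3, sR=120/37, mL=116/111, mR=64/111
obs B: pose=(-3,3,S) → sL=12/5, sR=60/61, mL=582/305, mR=-432/305
sensor matrix S = [[8/3, 120/37], [12/5, 60/61]]; det S = -11648/2257
solve [mL_A; mL_B] = S·[w00; w01] and [mR_A; mR_B] = S·[w10; w11]:
  w00 = 1, w01 = -1/2, w10 = -1, w11 = 1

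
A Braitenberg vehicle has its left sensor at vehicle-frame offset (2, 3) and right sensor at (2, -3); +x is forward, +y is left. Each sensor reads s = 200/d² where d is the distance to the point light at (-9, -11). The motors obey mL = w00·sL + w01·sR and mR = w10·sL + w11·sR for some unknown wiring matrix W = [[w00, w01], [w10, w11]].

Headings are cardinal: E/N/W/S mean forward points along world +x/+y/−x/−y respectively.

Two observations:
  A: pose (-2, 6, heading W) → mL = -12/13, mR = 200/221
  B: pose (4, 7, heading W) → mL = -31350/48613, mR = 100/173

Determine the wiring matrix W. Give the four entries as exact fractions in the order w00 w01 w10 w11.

-1/2 -1 1 0

obs A: pose=(-2,6,W) → sL=200/221, sR=8/17, mL=-12/13, mR=200/221
obs B: pose=(4,7,W) → sL=100/173, sR=100/281, mL=-31350/48613, mR=100/173
sensor matrix S = [[200/221, 8/17], [100/173, 100/281]]; det S = 537600/10743473
solve [mL_A; mL_B] = S·[w00; w01] and [mR_A; mR_B] = S·[w10; w11]:
  w00 = -1/2, w01 = -1, w10 = 1, w11 = 0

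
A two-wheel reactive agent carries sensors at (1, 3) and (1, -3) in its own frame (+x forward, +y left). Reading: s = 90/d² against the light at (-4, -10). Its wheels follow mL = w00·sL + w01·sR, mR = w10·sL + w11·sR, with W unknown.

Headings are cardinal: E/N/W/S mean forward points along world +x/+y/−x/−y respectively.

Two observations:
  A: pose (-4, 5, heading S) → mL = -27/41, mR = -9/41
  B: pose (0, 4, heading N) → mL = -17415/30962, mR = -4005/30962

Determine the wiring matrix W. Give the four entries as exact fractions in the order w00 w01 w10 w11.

obs A: pose=(-4,5,S) → sL=18/41, sR=18/41, mL=-27/41, mR=-9/41
obs B: pose=(0,4,N) → sL=45/113, sR=45/137, mL=-17415/30962, mR=-4005/30962
sensor matrix S = [[18/41, 18/41], [45/113, 45/137]]; det S = -19440/634721
solve [mL_A; mL_B] = S·[w00; w01] and [mR_A; mR_B] = S·[w10; w11]:
  w00 = -1, w01 = -1/2, w10 = 1/2, w11 = -1

-1 -1/2 1/2 -1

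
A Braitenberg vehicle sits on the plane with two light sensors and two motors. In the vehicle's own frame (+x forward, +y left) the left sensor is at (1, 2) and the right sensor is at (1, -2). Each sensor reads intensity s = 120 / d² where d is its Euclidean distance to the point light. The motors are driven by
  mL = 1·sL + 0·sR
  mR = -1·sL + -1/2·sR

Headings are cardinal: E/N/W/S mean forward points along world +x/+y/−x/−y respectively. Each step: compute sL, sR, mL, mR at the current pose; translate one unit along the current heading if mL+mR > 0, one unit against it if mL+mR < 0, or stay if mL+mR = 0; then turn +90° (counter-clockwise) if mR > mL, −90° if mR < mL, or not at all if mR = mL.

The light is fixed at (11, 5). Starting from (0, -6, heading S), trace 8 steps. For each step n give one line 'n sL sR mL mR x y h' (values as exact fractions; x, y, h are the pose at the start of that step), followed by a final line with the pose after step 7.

n=0: pose=(0,-6,S); sL=8/15, sR=120/313; mL=8/15, mR=-3404/4695; mL+mR=-60/313 → advance -1; mR−mL=-5908/4695 → turn -1·90°
n=1: pose=(0,-5,W); sL=5/12, sR=15/26; mL=5/12, mR=-55/78; mL+mR=-15/52 → advance -1; mR−mL=-175/156 → turn -1·90°
n=2: pose=(1,-5,N); sL=8/15, sR=24/29; mL=8/15, mR=-412/435; mL+mR=-12/29 → advance -1; mR−mL=-644/435 → turn -1·90°
n=3: pose=(1,-6,E); sL=20/27, sR=12/25; mL=20/27, mR=-662/675; mL+mR=-6/25 → advance -1; mR−mL=-1162/675 → turn -1·90°
n=4: pose=(0,-6,S); sL=8/15, sR=120/313; mL=8/15, mR=-3404/4695; mL+mR=-60/313 → advance -1; mR−mL=-5908/4695 → turn -1·90°
n=5: pose=(0,-5,W); sL=5/12, sR=15/26; mL=5/12, mR=-55/78; mL+mR=-15/52 → advance -1; mR−mL=-175/156 → turn -1·90°
n=6: pose=(1,-5,N); sL=8/15, sR=24/29; mL=8/15, mR=-412/435; mL+mR=-12/29 → advance -1; mR−mL=-644/435 → turn -1·90°
n=7: pose=(1,-6,E); sL=20/27, sR=12/25; mL=20/27, mR=-662/675; mL+mR=-6/25 → advance -1; mR−mL=-1162/675 → turn -1·90°

0 8/15 120/313 8/15 -3404/4695 0 -6 S
1 5/12 15/26 5/12 -55/78 0 -5 W
2 8/15 24/29 8/15 -412/435 1 -5 N
3 20/27 12/25 20/27 -662/675 1 -6 E
4 8/15 120/313 8/15 -3404/4695 0 -6 S
5 5/12 15/26 5/12 -55/78 0 -5 W
6 8/15 24/29 8/15 -412/435 1 -5 N
7 20/27 12/25 20/27 -662/675 1 -6 E
final 0 -6 S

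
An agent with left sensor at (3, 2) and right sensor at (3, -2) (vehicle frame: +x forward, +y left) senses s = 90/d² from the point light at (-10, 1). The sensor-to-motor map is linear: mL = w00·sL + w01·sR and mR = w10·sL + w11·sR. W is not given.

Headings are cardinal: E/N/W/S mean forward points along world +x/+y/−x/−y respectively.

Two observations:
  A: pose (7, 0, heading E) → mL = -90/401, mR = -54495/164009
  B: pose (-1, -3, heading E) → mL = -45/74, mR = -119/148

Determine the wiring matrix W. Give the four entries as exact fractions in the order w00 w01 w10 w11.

obs A: pose=(7,0,E) → sL=90/401, sR=90/409, mL=-90/401, mR=-54495/164009
obs B: pose=(-1,-3,E) → sL=45/74, sR=1/2, mL=-45/74, mR=-119/148
sensor matrix S = [[90/401, 90/409], [45/74, 1/2]]; det S = -131040/6068333
solve [mL_A; mL_B] = S·[w00; w01] and [mR_A; mR_B] = S·[w10; w11]:
  w00 = -1, w01 = 0, w10 = -1/2, w11 = -1

-1 0 -1/2 -1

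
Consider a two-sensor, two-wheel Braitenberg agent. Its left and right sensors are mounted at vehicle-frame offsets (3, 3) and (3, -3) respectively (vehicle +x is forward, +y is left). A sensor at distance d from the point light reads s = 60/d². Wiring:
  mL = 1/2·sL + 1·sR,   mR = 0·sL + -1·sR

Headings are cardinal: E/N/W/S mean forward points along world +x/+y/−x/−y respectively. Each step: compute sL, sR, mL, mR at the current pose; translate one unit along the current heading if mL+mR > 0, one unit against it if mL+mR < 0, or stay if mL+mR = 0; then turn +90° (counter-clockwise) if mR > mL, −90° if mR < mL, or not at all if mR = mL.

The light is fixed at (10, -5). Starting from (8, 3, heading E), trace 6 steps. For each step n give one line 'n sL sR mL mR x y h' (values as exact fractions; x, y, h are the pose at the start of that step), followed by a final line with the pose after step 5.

0 30/61 30/13 2025/793 -30/13 8 3 E
1 60/29 60/41 2970/1189 -60/41 9 3 S
2 15/8 15/29 675/464 -15/29 9 2 W
3 12/25 60/101 2106/2525 -60/101 8 2 N
4 30/61 30/13 2025/793 -30/13 8 3 E
5 60/29 60/41 2970/1189 -60/41 9 3 S
final 9 2 W

n=0: pose=(8,3,E); sL=30/61, sR=30/13; mL=2025/793, mR=-30/13; mL+mR=15/61 → advance +1; mR−mL=-3855/793 → turn -1·90°
n=1: pose=(9,3,S); sL=60/29, sR=60/41; mL=2970/1189, mR=-60/41; mL+mR=30/29 → advance +1; mR−mL=-4710/1189 → turn -1·90°
n=2: pose=(9,2,W); sL=15/8, sR=15/29; mL=675/464, mR=-15/29; mL+mR=15/16 → advance +1; mR−mL=-915/464 → turn -1·90°
n=3: pose=(8,2,N); sL=12/25, sR=60/101; mL=2106/2525, mR=-60/101; mL+mR=6/25 → advance +1; mR−mL=-3606/2525 → turn -1·90°
n=4: pose=(8,3,E); sL=30/61, sR=30/13; mL=2025/793, mR=-30/13; mL+mR=15/61 → advance +1; mR−mL=-3855/793 → turn -1·90°
n=5: pose=(9,3,S); sL=60/29, sR=60/41; mL=2970/1189, mR=-60/41; mL+mR=30/29 → advance +1; mR−mL=-4710/1189 → turn -1·90°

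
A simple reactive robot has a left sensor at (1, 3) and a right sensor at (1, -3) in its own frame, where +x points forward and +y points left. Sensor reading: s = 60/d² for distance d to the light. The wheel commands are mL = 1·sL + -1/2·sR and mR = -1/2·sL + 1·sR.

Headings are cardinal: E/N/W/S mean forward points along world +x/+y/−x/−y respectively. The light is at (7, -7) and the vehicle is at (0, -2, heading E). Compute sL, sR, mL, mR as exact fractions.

3/5 3/2 -3/20 6/5

left sensor world pos  = (1, 1); dL² = 100
right sensor world pos = (1, -5); dR² = 40
sL = 60/100 = 3/5
sR = 60/40 = 3/2
mL = 1·sL + -1/2·sR = -3/20
mR = -1/2·sL + 1·sR = 6/5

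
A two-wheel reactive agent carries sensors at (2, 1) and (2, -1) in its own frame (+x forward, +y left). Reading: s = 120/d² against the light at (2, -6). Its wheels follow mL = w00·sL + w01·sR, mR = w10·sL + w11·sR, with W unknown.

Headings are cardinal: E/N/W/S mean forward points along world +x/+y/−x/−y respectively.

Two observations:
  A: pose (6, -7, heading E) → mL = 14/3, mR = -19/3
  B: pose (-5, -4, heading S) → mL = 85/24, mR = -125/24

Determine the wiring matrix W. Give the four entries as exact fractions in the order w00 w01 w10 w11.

1/2 1 -1 -1

obs A: pose=(6,-7,E) → sL=10/3, sR=3, mL=14/3, mR=-19/3
obs B: pose=(-5,-4,S) → sL=10/3, sR=15/8, mL=85/24, mR=-125/24
sensor matrix S = [[10/3, 3], [10/3, 15/8]]; det S = -15/4
solve [mL_A; mL_B] = S·[w00; w01] and [mR_A; mR_B] = S·[w10; w11]:
  w00 = 1/2, w01 = 1, w10 = -1, w11 = -1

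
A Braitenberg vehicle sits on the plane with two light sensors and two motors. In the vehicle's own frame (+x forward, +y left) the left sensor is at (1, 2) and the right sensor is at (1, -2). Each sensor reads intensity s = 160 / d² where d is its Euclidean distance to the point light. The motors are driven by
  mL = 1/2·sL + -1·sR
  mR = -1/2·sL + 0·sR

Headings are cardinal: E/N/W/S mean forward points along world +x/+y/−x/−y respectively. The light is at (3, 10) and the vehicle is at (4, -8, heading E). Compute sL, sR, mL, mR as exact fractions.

8/13 40/101 -116/1313 -4/13

left sensor world pos  = (5, -6); dL² = 260
right sensor world pos = (5, -10); dR² = 404
sL = 160/260 = 8/13
sR = 160/404 = 40/101
mL = 1/2·sL + -1·sR = -116/1313
mR = -1/2·sL + 0·sR = -4/13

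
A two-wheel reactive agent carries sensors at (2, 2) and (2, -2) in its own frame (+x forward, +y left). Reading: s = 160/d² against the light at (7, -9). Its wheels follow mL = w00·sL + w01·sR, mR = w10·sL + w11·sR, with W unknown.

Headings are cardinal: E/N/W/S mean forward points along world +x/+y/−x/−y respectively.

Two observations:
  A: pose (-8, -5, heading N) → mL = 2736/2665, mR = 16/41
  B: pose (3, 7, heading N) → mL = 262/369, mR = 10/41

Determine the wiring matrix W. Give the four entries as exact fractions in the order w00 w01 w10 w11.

obs A: pose=(-8,-5,N) → sL=32/65, sR=32/41, mL=2736/2665, mR=16/41
obs B: pose=(3,7,N) → sL=4/9, sR=20/41, mL=262/369, mR=10/41
sensor matrix S = [[32/65, 32/41], [4/9, 20/41]]; det S = -512/4797
solve [mL_A; mL_B] = S·[w00; w01] and [mR_A; mR_B] = S·[w10; w11]:
  w00 = 1/2, w01 = 1, w10 = 0, w11 = 1/2

1/2 1 0 1/2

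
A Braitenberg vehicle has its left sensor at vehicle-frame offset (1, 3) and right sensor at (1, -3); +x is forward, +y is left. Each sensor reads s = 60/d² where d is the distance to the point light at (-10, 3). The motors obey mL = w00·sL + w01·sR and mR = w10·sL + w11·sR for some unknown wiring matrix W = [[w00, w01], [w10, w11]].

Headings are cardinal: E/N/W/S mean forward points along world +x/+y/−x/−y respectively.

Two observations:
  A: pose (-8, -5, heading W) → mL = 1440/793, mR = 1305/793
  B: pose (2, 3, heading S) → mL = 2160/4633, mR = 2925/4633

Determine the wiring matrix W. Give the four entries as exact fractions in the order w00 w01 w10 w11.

-1 1 1 1/2

obs A: pose=(-8,-5,W) → sL=30/61, sR=30/13, mL=1440/793, mR=1305/793
obs B: pose=(2,3,S) → sL=30/113, sR=30/41, mL=2160/4633, mR=2925/4633
sensor matrix S = [[30/61, 30/13], [30/113, 30/41]]; det S = -928800/3673969
solve [mL_A; mL_B] = S·[w00; w01] and [mR_A; mR_B] = S·[w10; w11]:
  w00 = -1, w01 = 1, w10 = 1, w11 = 1/2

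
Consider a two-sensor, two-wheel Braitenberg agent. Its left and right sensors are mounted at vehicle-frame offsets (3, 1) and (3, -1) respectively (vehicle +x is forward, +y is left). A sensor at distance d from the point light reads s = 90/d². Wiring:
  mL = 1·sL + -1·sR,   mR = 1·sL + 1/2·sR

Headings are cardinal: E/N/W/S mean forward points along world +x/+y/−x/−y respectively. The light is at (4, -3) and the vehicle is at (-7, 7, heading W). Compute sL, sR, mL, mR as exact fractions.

left sensor world pos  = (-10, 6); dL² = 277
right sensor world pos = (-10, 8); dR² = 317
sL = 90/277 = 90/277
sR = 90/317 = 90/317
mL = 1·sL + -1·sR = 3600/87809
mR = 1·sL + 1/2·sR = 40995/87809

90/277 90/317 3600/87809 40995/87809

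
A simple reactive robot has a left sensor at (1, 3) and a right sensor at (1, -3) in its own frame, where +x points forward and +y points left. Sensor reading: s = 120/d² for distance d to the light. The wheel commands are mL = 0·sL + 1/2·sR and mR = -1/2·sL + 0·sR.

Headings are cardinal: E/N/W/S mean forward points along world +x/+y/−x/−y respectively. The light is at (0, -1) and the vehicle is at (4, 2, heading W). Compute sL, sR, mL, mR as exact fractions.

40/3 8/3 4/3 -20/3

left sensor world pos  = (3, -1); dL² = 9
right sensor world pos = (3, 5); dR² = 45
sL = 120/9 = 40/3
sR = 120/45 = 8/3
mL = 0·sL + 1/2·sR = 4/3
mR = -1/2·sL + 0·sR = -20/3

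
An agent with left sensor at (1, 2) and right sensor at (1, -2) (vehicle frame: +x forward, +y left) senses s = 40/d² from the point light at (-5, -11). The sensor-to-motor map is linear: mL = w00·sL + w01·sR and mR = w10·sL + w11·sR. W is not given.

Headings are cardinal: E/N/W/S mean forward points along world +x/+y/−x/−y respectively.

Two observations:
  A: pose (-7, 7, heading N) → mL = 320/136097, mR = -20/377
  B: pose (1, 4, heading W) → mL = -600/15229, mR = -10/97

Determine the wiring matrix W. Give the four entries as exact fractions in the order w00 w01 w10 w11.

obs A: pose=(-7,7,N) → sL=40/377, sR=40/361, mL=320/136097, mR=-20/377
obs B: pose=(1,4,W) → sL=20/97, sR=20/157, mL=-600/15229, mR=-10/97
sensor matrix S = [[40/377, 40/361], [20/97, 20/157]]; det S = -19337600/2072621213
solve [mL_A; mL_B] = S·[w00; w01] and [mR_A; mR_B] = S·[w10; w11]:
  w00 = -1/2, w01 = 1/2, w10 = -1/2, w11 = 0

-1/2 1/2 -1/2 0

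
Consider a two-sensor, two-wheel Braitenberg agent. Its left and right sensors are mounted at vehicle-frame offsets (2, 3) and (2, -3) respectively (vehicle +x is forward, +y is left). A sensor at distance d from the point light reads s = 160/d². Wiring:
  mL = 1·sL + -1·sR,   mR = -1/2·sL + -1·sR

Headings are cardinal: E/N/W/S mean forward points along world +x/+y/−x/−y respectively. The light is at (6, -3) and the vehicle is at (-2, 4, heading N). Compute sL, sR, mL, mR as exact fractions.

left sensor world pos  = (-5, 6); dL² = 202
right sensor world pos = (1, 6); dR² = 106
sL = 160/202 = 80/101
sR = 160/106 = 80/53
mL = 1·sL + -1·sR = -3840/5353
mR = -1/2·sL + -1·sR = -10200/5353

80/101 80/53 -3840/5353 -10200/5353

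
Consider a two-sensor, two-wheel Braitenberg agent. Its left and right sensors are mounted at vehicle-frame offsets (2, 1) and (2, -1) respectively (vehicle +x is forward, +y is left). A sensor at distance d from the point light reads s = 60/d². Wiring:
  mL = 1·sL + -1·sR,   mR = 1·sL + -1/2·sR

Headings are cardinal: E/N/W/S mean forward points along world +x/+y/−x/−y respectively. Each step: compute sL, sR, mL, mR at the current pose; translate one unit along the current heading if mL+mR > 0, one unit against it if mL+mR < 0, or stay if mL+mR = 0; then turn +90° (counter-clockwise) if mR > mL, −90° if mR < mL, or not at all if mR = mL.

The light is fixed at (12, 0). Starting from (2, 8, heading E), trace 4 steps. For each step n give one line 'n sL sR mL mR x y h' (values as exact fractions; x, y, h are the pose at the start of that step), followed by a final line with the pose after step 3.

0 12/29 60/113 -384/3277 486/3277 2 8 E
1 3/10 15/41 -27/410 24/205 3 8 N
2 12/37 60/221 432/8177 1542/8177 3 9 W
3 6/13 6/17 24/221 63/221 2 9 S
final 2 8 E

n=0: pose=(2,8,E); sL=12/29, sR=60/113; mL=-384/3277, mR=486/3277; mL+mR=102/3277 → advance +1; mR−mL=30/113 → turn +1·90°
n=1: pose=(3,8,N); sL=3/10, sR=15/41; mL=-27/410, mR=24/205; mL+mR=21/410 → advance +1; mR−mL=15/82 → turn +1·90°
n=2: pose=(3,9,W); sL=12/37, sR=60/221; mL=432/8177, mR=1542/8177; mL+mR=1974/8177 → advance +1; mR−mL=30/221 → turn +1·90°
n=3: pose=(2,9,S); sL=6/13, sR=6/17; mL=24/221, mR=63/221; mL+mR=87/221 → advance +1; mR−mL=3/17 → turn +1·90°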